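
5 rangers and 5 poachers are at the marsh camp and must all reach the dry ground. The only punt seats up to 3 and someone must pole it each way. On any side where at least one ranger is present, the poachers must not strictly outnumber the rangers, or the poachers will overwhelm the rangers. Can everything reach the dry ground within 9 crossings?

Counting alone: each trip to the dry ground takes at most 3 across and each return brings at least 1 back, so after t trips out (and t−1 returns) at most 3t − (t−1) of the 10 are across; that first reaches 10 at t = 5, so at least 9 crossings are needed.
The safety rule pushes this higher. Following every safe sequence of crossings, the most of the 10 that can be at the dry ground as the punt arrives there on crossing 9 is 9 — never all 10.
So the move cannot be finished within 9 crossings. (The shortest complete plan takes 11:)
1. 2 poachers → the dry ground.  (the marsh camp: 5R 3P; the dry ground: 0R 2P)
2. 1 poacher ← the marsh camp.  (the marsh camp: 5R 4P; the dry ground: 0R 1P)
3. 3 poachers → the dry ground.  (the marsh camp: 5R 1P; the dry ground: 0R 4P)
4. 1 poacher ← the marsh camp.  (the marsh camp: 5R 2P; the dry ground: 0R 3P)
5. 3 rangers → the dry ground.  (the marsh camp: 2R 2P; the dry ground: 3R 3P)
6. 1 ranger and 1 poacher ← the marsh camp.  (the marsh camp: 3R 3P; the dry ground: 2R 2P)
7. 3 rangers → the dry ground.  (the marsh camp: 0R 3P; the dry ground: 5R 2P)
8. 1 poacher ← the marsh camp.  (the marsh camp: 0R 4P; the dry ground: 5R 1P)
9. 2 poachers → the dry ground.  (the marsh camp: 0R 2P; the dry ground: 5R 3P)
10. 1 poacher ← the marsh camp.  (the marsh camp: 0R 3P; the dry ground: 5R 2P)
11. 3 poachers → the dry ground.  (the marsh camp: 0R 0P; the dry ground: 5R 5P)

No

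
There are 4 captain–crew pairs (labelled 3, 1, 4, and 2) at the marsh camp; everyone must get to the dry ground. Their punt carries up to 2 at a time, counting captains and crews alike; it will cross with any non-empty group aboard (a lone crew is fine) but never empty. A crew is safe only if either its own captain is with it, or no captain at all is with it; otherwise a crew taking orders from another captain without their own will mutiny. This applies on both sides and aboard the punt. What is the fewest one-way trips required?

Following every safe sequence of crossings from the start, the most of the 8 that can be at the dry ground as the punt arrives there on crossings 1, 3, 5 is 2, 3, 4 respectively; the best ever achieved is 4 of 8.
From crossing 7 on, no configuration arises that was not already reachable earlier: only 44 distinct safe configurations (who is on which side, and where the punt is) can ever be reached, none of them has everyone across, and every continuation just revisits them. So no valid plan exists.

impossible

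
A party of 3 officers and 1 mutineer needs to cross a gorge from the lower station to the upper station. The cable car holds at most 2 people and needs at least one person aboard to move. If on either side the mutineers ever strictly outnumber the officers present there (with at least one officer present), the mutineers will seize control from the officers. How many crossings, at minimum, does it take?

Counting alone: each trip to the upper station takes at most 2 across and each return brings at least 1 back, so after t trips out (and t−1 returns) at most 2t − (t−1) of the 4 are across; that first reaches 4 at t = 3, so at least 5 crossings are needed.
The plan below uses exactly 5 crossings, so it is optimal:
1. 1 officer and 1 mutineer → the upper station.  (the lower station: 2O 0M; the upper station: 1O 1M)
2. 1 mutineer ← the lower station.  (the lower station: 2O 1M; the upper station: 1O 0M)
3. 1 officer and 1 mutineer → the upper station.  (the lower station: 1O 0M; the upper station: 2O 1M)
4. 1 mutineer ← the lower station.  (the lower station: 1O 1M; the upper station: 2O 0M)
5. 1 officer and 1 mutineer → the upper station.  (the lower station: 0O 0M; the upper station: 3O 1M)

5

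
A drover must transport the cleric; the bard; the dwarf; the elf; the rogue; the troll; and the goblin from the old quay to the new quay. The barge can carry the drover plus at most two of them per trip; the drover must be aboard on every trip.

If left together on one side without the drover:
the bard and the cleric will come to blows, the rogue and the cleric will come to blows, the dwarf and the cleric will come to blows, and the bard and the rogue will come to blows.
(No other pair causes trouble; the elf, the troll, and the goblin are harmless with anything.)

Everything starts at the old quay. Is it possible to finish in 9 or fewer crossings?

No

Counting alone: the drover can take at most 2 across per trip to the new quay, so moving all 7 needs at least 4 loaded trips out, with a return between consecutive ones — at least 7 crossings.
The safety rule pushes this higher. Following every safe sequence of crossings, the most of the 7 that can be at the new quay as the barge arrives there on crossings 7, 9 is 5, 6 respectively — never all 7.
So the move cannot be finished within 9 crossings. (The shortest complete plan takes 11:)
1. Drover goes to the new quay with the bard and the cleric.
2. Drover goes back to the old quay with the cleric.
3. Drover goes to the new quay with the cleric and the dwarf.
4. Drover goes back to the old quay with the cleric.
5. Drover goes to the new quay with the cleric and the elf.
6. Drover goes back to the old quay with the cleric.
7. Drover goes to the new quay with the cleric and the troll.
8. Drover goes back to the old quay with the cleric.
9. Drover goes to the new quay with the cleric and the goblin.
10. Drover goes back to the old quay with the cleric.
11. Drover goes to the new quay with the cleric and the rogue.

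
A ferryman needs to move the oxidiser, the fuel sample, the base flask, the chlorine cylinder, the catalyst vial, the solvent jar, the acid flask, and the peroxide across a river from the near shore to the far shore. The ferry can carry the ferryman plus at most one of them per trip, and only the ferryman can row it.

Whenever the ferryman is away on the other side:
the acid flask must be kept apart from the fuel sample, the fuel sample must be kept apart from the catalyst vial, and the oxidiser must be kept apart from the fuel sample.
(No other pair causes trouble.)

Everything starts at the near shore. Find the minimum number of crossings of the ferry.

Following every safe sequence of crossings from the start, the most of the 8 that can be at the far shore as the ferry arrives there on crossings 1, 3, 5, 7, 9, 11 is 1, 2, 3, 4, 5, 6 respectively; the best ever achieved is 6 of 8.
From crossing 13 on, no configuration arises that was not already reachable earlier: only 144 distinct safe configurations (who is on which side, and where the ferry is) can ever be reached, none of them has everyone across, and every continuation just revisits them. So no valid plan exists.

impossible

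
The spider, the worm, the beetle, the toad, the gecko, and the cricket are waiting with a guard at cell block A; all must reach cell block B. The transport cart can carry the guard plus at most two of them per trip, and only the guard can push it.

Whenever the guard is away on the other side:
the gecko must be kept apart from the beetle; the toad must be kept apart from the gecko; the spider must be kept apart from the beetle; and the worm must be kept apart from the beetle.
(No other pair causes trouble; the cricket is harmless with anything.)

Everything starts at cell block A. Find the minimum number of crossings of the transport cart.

Counting alone: the guard can take at most 2 across per trip to cell block B, so moving all 6 needs at least 3 loaded trips out, with a return between consecutive ones — at least 5 crossings.
The safety rule pushes this higher. Following every safe sequence of crossings, the most of the 6 that can be at cell block B as the transport cart arrives there on crossing 5 is 5 — never all 6.
So no plan with fewer than 7 crossings exists, and this one achieves 7:
1. Guard goes to cell block B with the beetle and the toad.
2. Guard goes back to cell block A alone.
3. Guard goes to cell block B with the cricket.
4. Guard goes back to cell block A alone.
5. Guard goes to cell block B with the spider and the worm.
6. Guard goes back to cell block A with the beetle.
7. Guard goes to cell block B with the beetle and the gecko.

7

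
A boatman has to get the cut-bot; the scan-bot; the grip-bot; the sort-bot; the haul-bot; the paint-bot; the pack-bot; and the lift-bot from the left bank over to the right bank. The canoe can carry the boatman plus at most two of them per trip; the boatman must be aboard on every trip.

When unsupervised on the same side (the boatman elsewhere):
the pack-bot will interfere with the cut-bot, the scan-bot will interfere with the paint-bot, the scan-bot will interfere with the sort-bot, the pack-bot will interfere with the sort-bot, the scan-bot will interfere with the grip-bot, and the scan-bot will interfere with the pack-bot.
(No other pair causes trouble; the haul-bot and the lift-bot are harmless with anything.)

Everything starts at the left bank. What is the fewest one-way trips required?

Counting alone: the boatman can take at most 2 across per trip to the right bank, so moving all 8 needs at least 4 loaded trips out, with a return between consecutive ones — at least 7 crossings.
The safety rule pushes this higher. Following every safe sequence of crossings, the most of the 8 that can be at the right bank as the canoe arrives there on crossings 7, 9, 11 is 5, 6, 7 respectively — never all 8.
So no plan with fewer than 13 crossings exists, and this one achieves 13:
1. Boatman goes to the right bank with the pack-bot and the scan-bot.
2. Boatman goes back to the left bank with the scan-bot.
3. Boatman goes to the right bank with the cut-bot and the scan-bot.
4. Boatman goes back to the left bank with the pack-bot.
5. Boatman goes to the right bank with the grip-bot and the sort-bot.
6. Boatman goes back to the left bank with the scan-bot.
7. Boatman goes to the right bank with the haul-bot and the scan-bot.
8. Boatman goes back to the left bank with the scan-bot.
9. Boatman goes to the right bank with the paint-bot and the scan-bot.
10. Boatman goes back to the left bank with the scan-bot.
11. Boatman goes to the right bank with the lift-bot and the scan-bot.
12. Boatman goes back to the left bank with the scan-bot.
13. Boatman goes to the right bank with the pack-bot and the scan-bot.

13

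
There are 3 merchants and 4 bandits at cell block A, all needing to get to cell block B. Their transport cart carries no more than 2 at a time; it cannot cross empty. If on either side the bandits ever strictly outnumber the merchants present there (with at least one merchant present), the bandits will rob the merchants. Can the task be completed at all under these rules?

No

The bandits already outnumber the merchants at cell block A before anyone moves, so the starting position itself is disallowed.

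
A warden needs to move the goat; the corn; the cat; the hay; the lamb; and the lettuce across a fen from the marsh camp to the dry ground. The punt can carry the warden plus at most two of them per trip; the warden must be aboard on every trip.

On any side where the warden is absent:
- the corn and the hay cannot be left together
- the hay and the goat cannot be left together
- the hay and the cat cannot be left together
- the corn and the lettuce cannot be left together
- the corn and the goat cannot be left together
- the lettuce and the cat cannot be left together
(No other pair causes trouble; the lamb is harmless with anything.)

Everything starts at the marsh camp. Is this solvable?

Whatever the first load, the items left behind include a forbidden pair without the warden. No opening move is safe, so no plan exists.

No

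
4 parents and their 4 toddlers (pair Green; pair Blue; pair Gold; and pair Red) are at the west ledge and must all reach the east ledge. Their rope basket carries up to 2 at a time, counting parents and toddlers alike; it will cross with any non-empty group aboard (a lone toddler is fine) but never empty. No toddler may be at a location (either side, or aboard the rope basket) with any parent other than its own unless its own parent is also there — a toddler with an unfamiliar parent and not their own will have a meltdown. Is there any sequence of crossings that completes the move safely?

No

Following every safe sequence of crossings from the start, the most of the 8 that can be at the east ledge as the rope basket arrives there on crossings 1, 3, 5 is 2, 3, 4 respectively; the best ever achieved is 4 of 8.
From crossing 7 on, no configuration arises that was not already reachable earlier: only 44 distinct safe configurations (who is on which side, and where the rope basket is) can ever be reached, none of them has everyone across, and every continuation just revisits them. So no valid plan exists.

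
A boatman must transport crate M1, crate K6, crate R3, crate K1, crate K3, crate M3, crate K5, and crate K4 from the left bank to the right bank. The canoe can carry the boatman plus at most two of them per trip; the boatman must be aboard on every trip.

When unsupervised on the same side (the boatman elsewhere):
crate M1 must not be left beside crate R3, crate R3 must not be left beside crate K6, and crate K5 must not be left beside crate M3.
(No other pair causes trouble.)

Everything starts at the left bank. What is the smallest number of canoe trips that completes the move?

Counting alone: the boatman can take at most 2 across per trip to the right bank, so moving all 8 needs at least 4 loaded trips out, with a return between consecutive ones — at least 7 crossings.
The safety rule pushes this higher. Following every safe sequence of crossings, the most of the 8 that can be at the right bank as the canoe arrives there on crossing 7 is 7 — never all 8.
So no plan with fewer than 9 crossings exists, and this one achieves 9:
1. Boatman goes to the right bank with crate M3 and crate R3.  [the left bank: crate K1, crate K3, crate K4, crate K5, crate K6, crate M1 | the right bank: crate M3, crate R3]
2. Boatman goes back to the left bank alone.  [the left bank: crate K1, crate K3, crate K4, crate K5, crate K6, crate M1 | the right bank: crate M3, crate R3]
3. Boatman goes to the right bank with crate M1.  [the left bank: crate K1, crate K3, crate K4, crate K5, crate K6 | the right bank: crate M1, crate M3, crate R3]
4. Boatman goes back to the left bank with crate R3.  [the left bank: crate K1, crate K3, crate K4, crate K5, crate K6, crate R3 | the right bank: crate M1, crate M3]
5. Boatman goes to the right bank with crate K1 and crate K6.  [the left bank: crate K3, crate K4, crate K5, crate R3 | the right bank: crate K1, crate K6, crate M1, crate M3]
6. Boatman goes back to the left bank alone.  [the left bank: crate K3, crate K4, crate K5, crate R3 | the right bank: crate K1, crate K6, crate M1, crate M3]
7. Boatman goes to the right bank with crate K3 and crate K4.  [the left bank: crate K5, crate R3 | the right bank: crate K1, crate K3, crate K4, crate K6, crate M1, crate M3]
8. Boatman goes back to the left bank alone.  [the left bank: crate K5, crate R3 | the right bank: crate K1, crate K3, crate K4, crate K6, crate M1, crate M3]
9. Boatman goes to the right bank with crate K5 and crate R3.  [the left bank: — | the right bank: crate K1, crate K3, crate K4, crate K5, crate K6, crate M1, crate M3, crate R3]

9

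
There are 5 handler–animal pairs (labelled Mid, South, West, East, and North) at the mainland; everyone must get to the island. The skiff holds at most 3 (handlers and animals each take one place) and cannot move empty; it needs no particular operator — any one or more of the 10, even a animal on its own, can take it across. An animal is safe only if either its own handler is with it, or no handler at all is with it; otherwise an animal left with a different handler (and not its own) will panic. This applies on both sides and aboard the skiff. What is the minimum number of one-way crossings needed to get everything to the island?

Counting alone: each trip to the island takes at most 3 across and each return brings at least 1 back, so after t trips out (and t−1 returns) at most 3t − (t−1) of the 10 are across; that first reaches 10 at t = 5, so at least 9 crossings are needed.
The safety rule pushes this higher. Following every safe sequence of crossings, the most of the 10 that can be at the island as the skiff arrives there on crossing 9 is 9 — never all 10.
So no plan with fewer than 11 crossings exists, and this one achieves 11:
1. animal Mid and handler Mid cross → the island.
2. handler Mid crosses ← the mainland.
3. animal East, animal South, and animal West cross → the island.
4. animal Mid crosses ← the mainland.
5. handler East, handler South, and handler West cross → the island.
6. animal South and handler South cross ← the mainland.
7. handler Mid, handler North, and handler South cross → the island.
8. animal West crosses ← the mainland.
9. animal Mid and animal South cross → the island.
10. animal Mid crosses ← the mainland.
11. animal Mid, animal North, and animal West cross → the island.

11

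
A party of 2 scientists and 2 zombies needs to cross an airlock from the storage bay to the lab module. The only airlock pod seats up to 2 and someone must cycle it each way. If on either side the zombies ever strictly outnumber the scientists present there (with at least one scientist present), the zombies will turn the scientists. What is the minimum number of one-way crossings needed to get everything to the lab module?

5

Counting alone: each trip to the lab module takes at most 2 across and each return brings at least 1 back, so after t trips out (and t−1 returns) at most 2t − (t−1) of the 4 are across; that first reaches 4 at t = 3, so at least 5 crossings are needed.
The plan below uses exactly 5 crossings, so it is optimal:
1. 2 zombies → the lab module.  (the storage bay: 2S 0Z; the lab module: 0S 2Z)
2. 1 zombie ← the storage bay.  (the storage bay: 2S 1Z; the lab module: 0S 1Z)
3. 2 scientists → the lab module.  (the storage bay: 0S 1Z; the lab module: 2S 1Z)
4. 1 zombie ← the storage bay.  (the storage bay: 0S 2Z; the lab module: 2S 0Z)
5. 2 zombies → the lab module.  (the storage bay: 0S 0Z; the lab module: 2S 2Z)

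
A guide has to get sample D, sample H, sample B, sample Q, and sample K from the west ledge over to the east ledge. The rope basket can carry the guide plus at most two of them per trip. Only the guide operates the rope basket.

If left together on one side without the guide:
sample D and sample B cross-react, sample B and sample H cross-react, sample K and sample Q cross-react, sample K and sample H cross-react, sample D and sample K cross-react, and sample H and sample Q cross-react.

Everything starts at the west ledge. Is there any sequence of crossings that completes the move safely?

No

Whatever the first load, the items left behind include a forbidden pair without the guide. No opening move is safe, so no plan exists.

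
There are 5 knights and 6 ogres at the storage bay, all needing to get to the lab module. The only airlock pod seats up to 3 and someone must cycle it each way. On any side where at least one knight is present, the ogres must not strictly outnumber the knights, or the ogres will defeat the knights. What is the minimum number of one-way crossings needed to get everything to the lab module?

impossible

The ogres already outnumber the knights at the storage bay before anyone moves, so the starting position itself is disallowed.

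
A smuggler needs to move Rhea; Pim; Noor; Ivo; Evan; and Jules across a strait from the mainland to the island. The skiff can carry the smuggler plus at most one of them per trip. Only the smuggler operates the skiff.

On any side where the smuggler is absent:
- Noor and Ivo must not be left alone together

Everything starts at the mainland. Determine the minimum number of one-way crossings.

Counting alone: the smuggler can take at most 1 across per trip to the island, so moving all 6 needs at least 6 loaded trips out, with a return between consecutive ones — at least 11 crossings.
The plan below uses exactly 11 crossings, so it is optimal:
1. Smuggler goes to the island with Noor.  [the mainland: Evan, Ivo, Jules, Pim, Rhea | the island: Noor]
2. Smuggler goes back to the mainland alone.  [the mainland: Evan, Ivo, Jules, Pim, Rhea | the island: Noor]
3. Smuggler goes to the island with Rhea.  [the mainland: Evan, Ivo, Jules, Pim | the island: Noor, Rhea]
4. Smuggler goes back to the mainland alone.  [the mainland: Evan, Ivo, Jules, Pim | the island: Noor, Rhea]
5. Smuggler goes to the island with Pim.  [the mainland: Evan, Ivo, Jules | the island: Noor, Pim, Rhea]
6. Smuggler goes back to the mainland alone.  [the mainland: Evan, Ivo, Jules | the island: Noor, Pim, Rhea]
7. Smuggler goes to the island with Evan.  [the mainland: Ivo, Jules | the island: Evan, Noor, Pim, Rhea]
8. Smuggler goes back to the mainland alone.  [the mainland: Ivo, Jules | the island: Evan, Noor, Pim, Rhea]
9. Smuggler goes to the island with Jules.  [the mainland: Ivo | the island: Evan, Jules, Noor, Pim, Rhea]
10. Smuggler goes back to the mainland alone.  [the mainland: Ivo | the island: Evan, Jules, Noor, Pim, Rhea]
11. Smuggler goes to the island with Ivo.  [the mainland: — | the island: Evan, Ivo, Jules, Noor, Pim, Rhea]

11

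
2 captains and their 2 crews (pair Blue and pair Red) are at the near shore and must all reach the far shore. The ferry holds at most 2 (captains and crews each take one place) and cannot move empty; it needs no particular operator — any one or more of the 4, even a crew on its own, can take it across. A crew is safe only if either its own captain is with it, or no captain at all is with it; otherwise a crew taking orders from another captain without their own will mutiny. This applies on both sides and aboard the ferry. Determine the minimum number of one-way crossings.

5

Counting alone: each trip to the far shore takes at most 2 across and each return brings at least 1 back, so after t trips out (and t−1 returns) at most 2t − (t−1) of the 4 are across; that first reaches 4 at t = 3, so at least 5 crossings are needed.
The plan below uses exactly 5 crossings, so it is optimal:
1. captain Blue and crew Blue cross → the far shore.
2. captain Blue crosses ← the near shore.
3. captain Blue and captain Red cross → the far shore.
4. captain Red crosses ← the near shore.
5. captain Red and crew Red cross → the far shore.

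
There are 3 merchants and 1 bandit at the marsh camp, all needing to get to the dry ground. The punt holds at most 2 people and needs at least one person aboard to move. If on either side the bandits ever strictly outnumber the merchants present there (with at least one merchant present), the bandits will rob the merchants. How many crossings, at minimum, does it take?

Counting alone: each trip to the dry ground takes at most 2 across and each return brings at least 1 back, so after t trips out (and t−1 returns) at most 2t − (t−1) of the 4 are across; that first reaches 4 at t = 3, so at least 5 crossings are needed.
The plan below uses exactly 5 crossings, so it is optimal:
1. 1 merchant and 1 bandit → the dry ground.  (the marsh camp: 2M 0B; the dry ground: 1M 1B)
2. 1 bandit ← the marsh camp.  (the marsh camp: 2M 1B; the dry ground: 1M 0B)
3. 1 merchant and 1 bandit → the dry ground.  (the marsh camp: 1M 0B; the dry ground: 2M 1B)
4. 1 bandit ← the marsh camp.  (the marsh camp: 1M 1B; the dry ground: 2M 0B)
5. 1 merchant and 1 bandit → the dry ground.  (the marsh camp: 0M 0B; the dry ground: 3M 1B)

5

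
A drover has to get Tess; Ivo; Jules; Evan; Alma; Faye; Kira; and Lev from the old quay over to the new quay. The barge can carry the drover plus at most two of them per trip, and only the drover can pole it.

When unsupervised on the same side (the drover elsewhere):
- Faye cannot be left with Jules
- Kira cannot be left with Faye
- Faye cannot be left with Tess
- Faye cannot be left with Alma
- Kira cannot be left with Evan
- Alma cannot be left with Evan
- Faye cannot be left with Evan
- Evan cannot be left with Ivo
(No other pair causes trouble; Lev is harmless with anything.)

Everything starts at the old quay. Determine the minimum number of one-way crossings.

13

Counting alone: the drover can take at most 2 across per trip to the new quay, so moving all 8 needs at least 4 loaded trips out, with a return between consecutive ones — at least 7 crossings.
The safety rule pushes this higher. Following every safe sequence of crossings, the most of the 8 that can be at the new quay as the barge arrives there on crossings 7, 9, 11 is 5, 6, 7 respectively — never all 8.
So no plan with fewer than 13 crossings exists, and this one achieves 13:
1. Drover goes to the new quay with Evan and Faye.
2. Drover goes back to the old quay with Evan.
3. Drover goes to the new quay with Evan and Tess.
4. Drover goes back to the old quay with Faye.
5. Drover goes to the new quay with Faye and Jules.
6. Drover goes back to the old quay with Faye.
7. Drover goes to the new quay with Alma and Kira.
8. Drover goes back to the old quay with Evan.
9. Drover goes to the new quay with Evan and Ivo.
10. Drover goes back to the old quay with Evan.
11. Drover goes to the new quay with Evan and Lev.
12. Drover goes back to the old quay with Evan.
13. Drover goes to the new quay with Evan and Faye.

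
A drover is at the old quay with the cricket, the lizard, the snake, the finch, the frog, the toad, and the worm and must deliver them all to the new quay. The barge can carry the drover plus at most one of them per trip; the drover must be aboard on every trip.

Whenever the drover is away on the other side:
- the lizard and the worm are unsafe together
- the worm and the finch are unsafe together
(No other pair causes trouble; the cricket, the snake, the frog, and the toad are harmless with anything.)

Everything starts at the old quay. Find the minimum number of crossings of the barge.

15

Counting alone: the drover can take at most 1 across per trip to the new quay, so moving all 7 needs at least 7 loaded trips out, with a return between consecutive ones — at least 13 crossings.
The safety rule pushes this higher. Following every safe sequence of crossings, the most of the 7 that can be at the new quay as the barge arrives there on crossing 13 is 6 — never all 7.
So no plan with fewer than 15 crossings exists, and this one achieves 15:
1. Drover goes to the new quay with the worm.
2. Drover goes back to the old quay alone.
3. Drover goes to the new quay with the cricket.
4. Drover goes back to the old quay alone.
5. Drover goes to the new quay with the lizard.
6. Drover goes back to the old quay with the worm.
7. Drover goes to the new quay with the finch.
8. Drover goes back to the old quay alone.
9. Drover goes to the new quay with the snake.
10. Drover goes back to the old quay alone.
11. Drover goes to the new quay with the frog.
12. Drover goes back to the old quay alone.
13. Drover goes to the new quay with the toad.
14. Drover goes back to the old quay alone.
15. Drover goes to the new quay with the worm.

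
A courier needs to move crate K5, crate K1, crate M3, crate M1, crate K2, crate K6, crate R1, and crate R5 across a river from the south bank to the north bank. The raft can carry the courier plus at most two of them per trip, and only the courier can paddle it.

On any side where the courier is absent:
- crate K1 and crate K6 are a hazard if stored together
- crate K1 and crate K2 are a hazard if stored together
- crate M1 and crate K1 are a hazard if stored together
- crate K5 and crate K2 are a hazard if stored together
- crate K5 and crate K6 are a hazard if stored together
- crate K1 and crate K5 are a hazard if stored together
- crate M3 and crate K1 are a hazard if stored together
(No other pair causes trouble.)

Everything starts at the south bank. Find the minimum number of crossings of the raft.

Counting alone: the courier can take at most 2 across per trip to the north bank, so moving all 8 needs at least 4 loaded trips out, with a return between consecutive ones — at least 7 crossings.
The safety rule pushes this higher. Following every safe sequence of crossings, the most of the 8 that can be at the north bank as the raft arrives there on crossings 7, 9, 11 is 5, 6, 7 respectively — never all 8.
So no plan with fewer than 13 crossings exists, and this one achieves 13:
1. Courier goes to the north bank with crate K1 and crate K5.
2. Courier goes back to the south bank with crate K5.
3. Courier goes to the north bank with crate K5 and crate M3.
4. Courier goes back to the south bank with crate K1.
5. Courier goes to the north bank with crate K1 and crate M1.
6. Courier goes back to the south bank with crate K1.
7. Courier goes to the north bank with crate K1 and crate R1.
8. Courier goes back to the south bank with crate K1.
9. Courier goes to the north bank with crate K1 and crate R5.
10. Courier goes back to the south bank with crate K1.
11. Courier goes to the north bank with crate K2 and crate K6.
12. Courier goes back to the south bank with crate K5.
13. Courier goes to the north bank with crate K1 and crate K5.

13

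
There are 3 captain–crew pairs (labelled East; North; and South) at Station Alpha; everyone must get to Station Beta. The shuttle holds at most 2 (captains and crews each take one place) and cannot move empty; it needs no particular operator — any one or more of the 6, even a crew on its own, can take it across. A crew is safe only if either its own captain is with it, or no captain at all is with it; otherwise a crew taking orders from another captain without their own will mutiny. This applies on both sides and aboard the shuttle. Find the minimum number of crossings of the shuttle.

Counting alone: each trip to Station Beta takes at most 2 across and each return brings at least 1 back, so after t trips out (and t−1 returns) at most 2t − (t−1) of the 6 are across; that first reaches 6 at t = 5, so at least 9 crossings are needed.
The safety rule pushes this higher. Following every safe sequence of crossings, the most of the 6 that can be at Station Beta as the shuttle arrives there on crossing 9 is 5 — never all 6.
So no plan with fewer than 11 crossings exists, and this one achieves 11:
1. captain East and crew East cross → Station Beta.
2. captain East crosses ← Station Alpha.
3. crew North and crew South cross → Station Beta.
4. crew East crosses ← Station Alpha.
5. captain North and captain South cross → Station Beta.
6. captain North and crew North cross ← Station Alpha.
7. captain East and captain North cross → Station Beta.
8. crew South crosses ← Station Alpha.
9. crew East and crew North cross → Station Beta.
10. captain South crosses ← Station Alpha.
11. captain South and crew South cross → Station Beta.

11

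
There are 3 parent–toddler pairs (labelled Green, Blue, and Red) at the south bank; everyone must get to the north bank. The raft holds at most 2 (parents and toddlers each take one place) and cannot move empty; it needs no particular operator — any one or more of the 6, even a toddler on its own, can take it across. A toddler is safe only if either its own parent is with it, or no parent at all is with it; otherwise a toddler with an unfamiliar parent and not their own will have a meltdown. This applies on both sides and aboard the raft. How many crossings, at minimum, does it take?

11

Counting alone: each trip to the north bank takes at most 2 across and each return brings at least 1 back, so after t trips out (and t−1 returns) at most 2t − (t−1) of the 6 are across; that first reaches 6 at t = 5, so at least 9 crossings are needed.
The safety rule pushes this higher. Following every safe sequence of crossings, the most of the 6 that can be at the north bank as the raft arrives there on crossing 9 is 5 — never all 6.
So no plan with fewer than 11 crossings exists, and this one achieves 11:
1. parent Green and toddler Green cross → the north bank.
2. parent Green crosses ← the south bank.
3. toddler Blue and toddler Red cross → the north bank.
4. toddler Green crosses ← the south bank.
5. parent Blue and parent Red cross → the north bank.
6. parent Blue and toddler Blue cross ← the south bank.
7. parent Blue and parent Green cross → the north bank.
8. toddler Red crosses ← the south bank.
9. toddler Blue and toddler Green cross → the north bank.
10. parent Red crosses ← the south bank.
11. parent Red and toddler Red cross → the north bank.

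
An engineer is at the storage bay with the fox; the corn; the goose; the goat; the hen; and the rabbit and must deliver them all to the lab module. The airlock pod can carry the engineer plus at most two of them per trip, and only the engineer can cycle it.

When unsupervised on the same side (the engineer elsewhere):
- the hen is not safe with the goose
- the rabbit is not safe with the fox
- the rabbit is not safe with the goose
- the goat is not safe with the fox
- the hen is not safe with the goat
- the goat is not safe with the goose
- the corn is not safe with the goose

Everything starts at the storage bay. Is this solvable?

Whatever the first load, the items left behind include a forbidden pair without the engineer. No opening move is safe, so no plan exists.

No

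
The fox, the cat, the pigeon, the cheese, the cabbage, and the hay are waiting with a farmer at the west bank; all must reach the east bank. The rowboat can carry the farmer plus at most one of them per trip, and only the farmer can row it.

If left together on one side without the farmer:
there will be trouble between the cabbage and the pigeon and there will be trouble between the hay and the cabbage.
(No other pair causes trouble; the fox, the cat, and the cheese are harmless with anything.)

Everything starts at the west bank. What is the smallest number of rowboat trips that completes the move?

13

Counting alone: the farmer can take at most 1 across per trip to the east bank, so moving all 6 needs at least 6 loaded trips out, with a return between consecutive ones — at least 11 crossings.
The safety rule pushes this higher. Following every safe sequence of crossings, the most of the 6 that can be at the east bank as the rowboat arrives there on crossing 11 is 5 — never all 6.
So no plan with fewer than 13 crossings exists, and this one achieves 13:
1. Farmer goes to the east bank with the cabbage.
2. Farmer goes back to the west bank alone.
3. Farmer goes to the east bank with the fox.
4. Farmer goes back to the west bank alone.
5. Farmer goes to the east bank with the cat.
6. Farmer goes back to the west bank alone.
7. Farmer goes to the east bank with the pigeon.
8. Farmer goes back to the west bank with the cabbage.
9. Farmer goes to the east bank with the hay.
10. Farmer goes back to the west bank alone.
11. Farmer goes to the east bank with the cheese.
12. Farmer goes back to the west bank alone.
13. Farmer goes to the east bank with the cabbage.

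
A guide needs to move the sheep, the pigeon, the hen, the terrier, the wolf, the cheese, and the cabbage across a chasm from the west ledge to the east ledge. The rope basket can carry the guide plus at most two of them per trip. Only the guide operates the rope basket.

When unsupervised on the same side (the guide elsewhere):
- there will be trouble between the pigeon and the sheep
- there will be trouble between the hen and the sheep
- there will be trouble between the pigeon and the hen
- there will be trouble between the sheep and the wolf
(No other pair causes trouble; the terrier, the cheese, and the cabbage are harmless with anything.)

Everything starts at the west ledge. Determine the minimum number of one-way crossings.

11

Counting alone: the guide can take at most 2 across per trip to the east ledge, so moving all 7 needs at least 4 loaded trips out, with a return between consecutive ones — at least 7 crossings.
The safety rule pushes this higher. Following every safe sequence of crossings, the most of the 7 that can be at the east ledge as the rope basket arrives there on crossings 7, 9 is 5, 6 respectively — never all 7.
So no plan with fewer than 11 crossings exists, and this one achieves 11:
1. Guide goes to the east ledge with the pigeon and the sheep.  [the west ledge: the cabbage, the cheese, the hen, the terrier, the wolf | the east ledge: the pigeon, the sheep]
2. Guide goes back to the west ledge with the sheep.  [the west ledge: the cabbage, the cheese, the hen, the sheep, the terrier, the wolf | the east ledge: the pigeon]
3. Guide goes to the east ledge with the sheep and the terrier.  [the west ledge: the cabbage, the cheese, the hen, the wolf | the east ledge: the pigeon, the sheep, the terrier]
4. Guide goes back to the west ledge with the sheep.  [the west ledge: the cabbage, the cheese, the hen, the sheep, the wolf | the east ledge: the pigeon, the terrier]
5. Guide goes to the east ledge with the sheep and the wolf.  [the west ledge: the cabbage, the cheese, the hen | the east ledge: the pigeon, the sheep, the terrier, the wolf]
6. Guide goes back to the west ledge with the sheep.  [the west ledge: the cabbage, the cheese, the hen, the sheep | the east ledge: the pigeon, the terrier, the wolf]
7. Guide goes to the east ledge with the cheese and the sheep.  [the west ledge: the cabbage, the hen | the east ledge: the cheese, the pigeon, the sheep, the terrier, the wolf]
8. Guide goes back to the west ledge with the sheep.  [the west ledge: the cabbage, the hen, the sheep | the east ledge: the cheese, the pigeon, the terrier, the wolf]
9. Guide goes to the east ledge with the cabbage and the sheep.  [the west ledge: the hen | the east ledge: the cabbage, the cheese, the pigeon, the sheep, the terrier, the wolf]
10. Guide goes back to the west ledge with the sheep.  [the west ledge: the hen, the sheep | the east ledge: the cabbage, the cheese, the pigeon, the terrier, the wolf]
11. Guide goes to the east ledge with the hen and the sheep.  [the west ledge: — | the east ledge: the cabbage, the cheese, the hen, the pigeon, the sheep, the terrier, the wolf]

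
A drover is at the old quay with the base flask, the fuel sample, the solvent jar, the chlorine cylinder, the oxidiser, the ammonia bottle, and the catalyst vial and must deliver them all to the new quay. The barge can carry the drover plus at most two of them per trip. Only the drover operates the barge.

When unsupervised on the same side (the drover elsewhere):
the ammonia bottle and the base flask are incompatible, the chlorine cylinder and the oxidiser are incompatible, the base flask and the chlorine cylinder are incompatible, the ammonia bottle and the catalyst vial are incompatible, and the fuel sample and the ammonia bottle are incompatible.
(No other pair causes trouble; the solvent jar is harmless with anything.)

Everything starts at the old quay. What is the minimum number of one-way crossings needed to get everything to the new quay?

9

Counting alone: the drover can take at most 2 across per trip to the new quay, so moving all 7 needs at least 4 loaded trips out, with a return between consecutive ones — at least 7 crossings.
The safety rule pushes this higher. Following every safe sequence of crossings, the most of the 7 that can be at the new quay as the barge arrives there on crossing 7 is 6 — never all 7.
So no plan with fewer than 9 crossings exists, and this one achieves 9:
1. Drover goes to the new quay with the ammonia bottle and the chlorine cylinder.  [the old quay: the base flask, the catalyst vial, the fuel sample, the oxidiser, the solvent jar | the new quay: the ammonia bottle, the chlorine cylinder]
2. Drover goes back to the old quay alone.  [the old quay: the base flask, the catalyst vial, the fuel sample, the oxidiser, the solvent jar | the new quay: the ammonia bottle, the chlorine cylinder]
3. Drover goes to the new quay with the fuel sample.  [the old quay: the base flask, the catalyst vial, the oxidiser, the solvent jar | the new quay: the ammonia bottle, the chlorine cylinder, the fuel sample]
4. Drover goes back to the old quay with the ammonia bottle.  [the old quay: the ammonia bottle, the base flask, the catalyst vial, the oxidiser, the solvent jar | the new quay: the chlorine cylinder, the fuel sample]
5. Drover goes to the new quay with the base flask and the catalyst vial.  [the old quay: the ammonia bottle, the oxidiser, the solvent jar | the new quay: the base flask, the catalyst vial, the chlorine cylinder, the fuel sample]
6. Drover goes back to the old quay with the chlorine cylinder.  [the old quay: the ammonia bottle, the chlorine cylinder, the oxidiser, the solvent jar | the new quay: the base flask, the catalyst vial, the fuel sample]
7. Drover goes to the new quay with the oxidiser and the solvent jar.  [the old quay: the ammonia bottle, the chlorine cylinder | the new quay: the base flask, the catalyst vial, the fuel sample, the oxidiser, the solvent jar]
8. Drover goes back to the old quay alone.  [the old quay: the ammonia bottle, the chlorine cylinder | the new quay: the base flask, the catalyst vial, the fuel sample, the oxidiser, the solvent jar]
9. Drover goes to the new quay with the ammonia bottle and the chlorine cylinder.  [the old quay: — | the new quay: the ammonia bottle, the base flask, the catalyst vial, the chlorine cylinder, the fuel sample, the oxidiser, the solvent jar]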